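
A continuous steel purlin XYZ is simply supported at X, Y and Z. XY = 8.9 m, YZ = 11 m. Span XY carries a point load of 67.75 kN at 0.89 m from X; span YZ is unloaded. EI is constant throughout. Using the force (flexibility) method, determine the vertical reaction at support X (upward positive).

Insert a hinge at Y; M_Y is the redundant, and each span becomes simply supported.
End slopes at the hinge Y, treating each span as simply supported:
  span XY: point load 67.75 at a = 0.89: Pab(L + a)/(6LEI) = 88.55/EI
  relative rotation θ_0 = (88.55 + 0)/EI = 88.55/EI
A unit hogging moment at Y produces rotation L₁/(3EI) + L₂/(3EI) = 6.633/EI.
Compatibility: M_Y·(L₁+L₂)/(3EI) = θ_0, giving M_Y = 13.35 kN·m (hogging).
Span XY, ΣM about X with M_Y applied at Y: R_Y^{XY}·8.9 = 60.3 + 13.35, so R_Y^{XY} = 8.275 kN and R_X = 67.75 − 8.275 = 59.48 kN.

R_X = 59.48 kN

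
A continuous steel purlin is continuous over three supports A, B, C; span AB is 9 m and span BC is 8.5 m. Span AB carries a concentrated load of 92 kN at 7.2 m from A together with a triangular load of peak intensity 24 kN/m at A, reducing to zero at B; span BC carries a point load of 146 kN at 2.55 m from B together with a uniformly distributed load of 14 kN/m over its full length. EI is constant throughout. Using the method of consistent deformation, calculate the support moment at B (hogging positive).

Insert a hinge at B; M_B is the redundant, and each span becomes simply supported.
Discontinuity in slope at B on the released structure — sum the simple-span end rotations:
  span AB: point load 92 at a = 7.2: Pab(L + a)/(6LEI) = 357.7/EI
  span AB: triangular load, peak 24: 7w₀L³/(360EI) = 340.2/EI
  span BC: point load 146 at a = 2.55: Pab(L + b)/(6LEI) = 627.6/EI
  span BC: UDL 14: wL³/(24EI) = 358.2/EI
  relative rotation θ_0 = (697.9 + 985.9)/EI = 1684/EI
A unit hogging moment at B produces rotation L₁/(3EI) + L₂/(3EI) = 5.833/EI.
Slope continuity at B: θ_0 = M_B·5.833/EI, so M_B = 1684/5.833 = 288.6 kN·m (hogging).

M_B = 288.6 kN·m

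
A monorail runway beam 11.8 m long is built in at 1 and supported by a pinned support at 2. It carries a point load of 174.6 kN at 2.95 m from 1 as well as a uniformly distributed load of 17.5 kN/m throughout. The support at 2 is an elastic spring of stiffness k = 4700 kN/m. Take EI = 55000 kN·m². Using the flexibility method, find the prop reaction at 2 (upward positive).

R_2 = 90.51 kN

Take the reaction at 2 as the redundant and release it; the primary structure is a cantilever fixed at 1.
Primary-structure tip deflection at 2 by superposition:
  point load 174.6 at a = 2.95: Pa²(3L − a)/(6EI) = 8218/EI
  UDL 17.5: wL⁴/(8EI) = 42411/EI
  δ_0 = 50628/EI
Flexibility coefficient — unit upward force at 2: δ_{22} = L³/(3EI) = 547.7/EI.
With EI = 55000 kN·m²: δ_0 = 0.92052 m and δ_{22} = 0.009958 m/kN.
Compatibility — the spring shortens by R_2/k under the reaction it provides: δ_0 − R_2·δ_{22} = R_2/k. With 1/k = 0.000213 m/kN, R_2 = δ_0 / (δ_{22} + 1/k) = 0.92052 / (0.009958 + 0.000213) = 90.51 kN.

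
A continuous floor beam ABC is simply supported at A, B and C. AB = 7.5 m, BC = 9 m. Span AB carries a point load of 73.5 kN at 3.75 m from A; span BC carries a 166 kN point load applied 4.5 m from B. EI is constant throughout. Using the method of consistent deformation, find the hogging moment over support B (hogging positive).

Take M_B as the redundant. Released structure: two simple spans AB and BC with a hinge at B.
End slopes at the hinge B, treating each span as simply supported:
  span AB: point load 73.5 at a = 3.75: Pab(L + a)/(6LEI) = 258.4/EI
  span BC: point load 166 at a = 4.5: Pab(L + b)/(6LEI) = 840.4/EI
  relative rotation θ_0 = (258.4 + 840.4)/EI = 1099/EI
A unit hogging moment at B produces rotation L₁/(3EI) + L₂/(3EI) = 5.5/EI.
Compatibility: M_B·(L₁+L₂)/(3EI) = θ_0, giving M_B = 199.8 kN·m (hogging).

M_B = 199.8 kN·m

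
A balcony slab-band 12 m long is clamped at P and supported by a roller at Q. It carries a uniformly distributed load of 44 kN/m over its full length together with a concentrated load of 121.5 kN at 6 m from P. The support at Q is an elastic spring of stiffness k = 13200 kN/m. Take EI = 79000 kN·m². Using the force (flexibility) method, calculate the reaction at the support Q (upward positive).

Release the roller at Q. Primary structure: cantilever fixed at P.
Deflection at Q on the released cantilever, summing each load's contribution:
  UDL 44: wL⁴/(8EI) = 114048/EI
  point load 121.5 at a = 6: Pa²(3L − a)/(6EI) = 21870/EI
  δ_0 = 135918/EI
Tip deflection under a unit load at Q: L³/(3EI) = 576/EI.
With EI = 79000 kN·m²: δ_0 = 1.7205 m and δ_{QQ} = 0.007291 m/kN.
Compatibility — the spring shortens by R_Q/k under the reaction it provides: δ_0 − R_Q·δ_{QQ} = R_Q/k. With 1/k = 0.000076 m/kN, R_Q = δ_0 / (δ_{QQ} + 1/k) = 1.7205 / (0.007291 + 0.000076) = 233.5 kN.

R_Q = 233.5 kN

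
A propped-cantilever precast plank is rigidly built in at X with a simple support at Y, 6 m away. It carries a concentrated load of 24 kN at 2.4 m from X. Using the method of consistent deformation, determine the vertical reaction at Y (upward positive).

R_Y = 4.992 kN

Take the reaction at Y as the redundant and release it; the primary structure is a cantilever fixed at X.
Primary-structure tip deflection at Y by superposition:
  point load 24 at a = 2.4: Pa²(3L − a)/(6EI) = 359.4/EI
Tip deflection under a unit load at Y: L³/(3EI) = 72/EI.
The prop prevents deflection at Y: R_Y = δ_0/δ_{YY} = 359.4/72 = 4.992 kN.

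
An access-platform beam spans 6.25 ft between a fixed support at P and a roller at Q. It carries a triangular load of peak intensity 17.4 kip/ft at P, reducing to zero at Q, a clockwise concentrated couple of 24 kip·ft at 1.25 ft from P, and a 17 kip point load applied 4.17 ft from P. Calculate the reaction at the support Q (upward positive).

R_Q = 21.78 kip

Release the roller at Q. Primary structure: cantilever fixed at P.
Downward deflection at the released point Q due to the loads:
  triangular load, peak 17.4 at the fixed end: w₀L⁴/(30EI) = 885/EI
  clockwise couple 24 at a = 1.25: M₀a(2L − a)/(2EI) = 168.8/EI
  point load 17 at a = 4.17: Pa²(3L − a)/(6EI) = 718.3/EI
  δ_0 = 1772/EI
Flexibility coefficient — unit upward force at Q: δ_{QQ} = L³/(3EI) = 81.38/EI.
The prop prevents deflection at Q: R_Q = δ_0/δ_{QQ} = 1772/81.38 = 21.78 kip.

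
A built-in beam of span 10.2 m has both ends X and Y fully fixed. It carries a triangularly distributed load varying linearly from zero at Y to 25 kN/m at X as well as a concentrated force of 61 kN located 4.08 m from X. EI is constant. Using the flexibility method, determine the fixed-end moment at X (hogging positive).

Release both end moments; the primary structure is a simply-supported span XY with redundants M_X and M_Y.
On the primary (simply-supported) span, the end slopes from the loading are:
  at X: triangular load, peak 25: w₀L³/(45EI) = 589.6/EI
  at Y: triangular load, peak 25: 7w₀L³/(360EI) = 515.9/EI
  at X: point load 61 at a = 4.08: Pab(L + b)/(6LEI) = 406.2/EI
  at Y: point load 61 at a = 4.08: Pab(L + a)/(6LEI) = 355.4/EI
  θ_X0 = 995.7/EI,  θ_Y0 = 871.3/EI
Flexibility coefficients: a unit moment at one end gives L/(3EI) there and L/(6EI) at the far end, so f₁₁ = f₂₂ = 3.4/EI and f₁₂ = f₂₁ = 1.7/EI.
Compatibility — zero rotation at each built-in end:
  3.4 M_X + 1.7 M_Y = 995.7
  1.7 M_X + 3.4 M_Y = 871.3
Solving the pair gives M_X = 219.6 kN·m and M_Y = 146.4 kN·m (hogging).

M_X = 219.6 kN·m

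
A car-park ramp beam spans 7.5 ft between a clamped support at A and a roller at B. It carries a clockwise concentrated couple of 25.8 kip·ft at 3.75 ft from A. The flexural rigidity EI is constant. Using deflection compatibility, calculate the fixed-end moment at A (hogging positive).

M_A = -3.225 kip·ft

Take the reaction at B as the redundant and release it; the primary structure is a cantilever fixed at A.
Downward deflection at the released point B due to the loads:
  clockwise couple 25.8 at a = 3.75: M₀a(2L − a)/(2EI) = 544.2/EI
Tip deflection under a unit load at B: L³/(3EI) = 140.6/EI.
The prop prevents deflection at B: R_B = δ_0/δ_{BB} = 544.2/140.6 = 3.87 kip.
Moment equilibrium about A: M_A = Σ(load moments about A) − R_B·L = 25.8 − 3.87×7.5 = -3.225 kip·ft.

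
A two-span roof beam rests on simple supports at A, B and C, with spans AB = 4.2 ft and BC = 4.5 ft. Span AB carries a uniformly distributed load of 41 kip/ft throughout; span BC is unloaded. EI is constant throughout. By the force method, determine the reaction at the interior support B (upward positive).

Release continuity at B by inserting a hinge; the redundant is the internal moment M_B. The primary structure is two simply-supported spans AB and BC.
Rotations at B on the released spans (each span's end-slope, ×1/EI):
  span AB: UDL 41: wL³/(24EI) = 126.6/EI
  relative rotation θ_0 = (126.6 + 0)/EI = 126.6/EI
A unit hogging moment at B produces rotation L₁/(3EI) + L₂/(3EI) = 2.9/EI.
Slope continuity at B: θ_0 = M_B·2.9/EI, so M_B = 126.6/2.9 = 43.64 kip·ft (hogging).
Span AB, ΣM about A with M_B applied at B: R_B^{AB}·4.2 = 361.6 + 43.64, so R_B^{AB} = 96.49 kip and R_A = 172.2 − 96.49 = 75.71 kip.
Span BC, ΣM about C: R_B^{BC}·4.5 = 0 + 43.64, so R_B^{BC} = 9.699 kip and R_C = 0 − 9.699 = -9.699 kip.
R_B = 96.49 + 9.699 = 106.2 kip.

R_B = 106.2 kip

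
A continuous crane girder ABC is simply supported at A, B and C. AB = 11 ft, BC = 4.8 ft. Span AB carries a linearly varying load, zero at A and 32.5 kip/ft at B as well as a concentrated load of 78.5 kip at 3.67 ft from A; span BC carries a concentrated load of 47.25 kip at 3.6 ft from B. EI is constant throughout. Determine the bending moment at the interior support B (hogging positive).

M_B = 279.7 kip·ft

Insert a hinge at B; M_B is the redundant, and each span becomes simply supported.
End slopes at the hinge B, treating each span as simply supported:
  span AB: triangular load, peak 32.5: w₀L³/(45EI) = 961.3/EI
  span AB: point load 78.5 at a = 3.67: Pab(L + a)/(6LEI) = 469.4/EI
  span BC: point load 47.25 at a = 3.6: Pab(L + b)/(6LEI) = 42.52/EI
  relative rotation θ_0 = (1431 + 42.52)/EI = 1473/EI
A unit hogging moment at B produces rotation L₁/(3EI) + L₂/(3EI) = 5.267/EI.
Slope continuity at B: θ_0 = M_B·5.267/EI, so M_B = 1473/5.267 = 279.7 kip·ft (hogging).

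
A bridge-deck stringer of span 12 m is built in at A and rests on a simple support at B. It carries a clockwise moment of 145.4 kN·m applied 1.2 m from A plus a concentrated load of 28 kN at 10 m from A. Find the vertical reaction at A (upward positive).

R_A = 3.482 kN

Remove the prop at B; the released (primary) structure is a cantilever built in at A.
Primary-structure tip deflection at B by superposition:
  clockwise couple 145.4 at a = 1.2: M₀a(2L − a)/(2EI) = 1989/EI
  point load 28 at a = 10: Pa²(3L − a)/(6EI) = 12133/EI
  δ_0 = 14122/EI
Flexibility coefficient — unit upward force at B: δ_{BB} = L³/(3EI) = 576/EI.
Compatibility at B: δ_0 − R_B·δ_{BB} = 0, so R_B = 14122/576 = 24.52 kN.
Vertical equilibrium: R_A = ΣP − R_B = 28 − 24.52 = 3.482 kN.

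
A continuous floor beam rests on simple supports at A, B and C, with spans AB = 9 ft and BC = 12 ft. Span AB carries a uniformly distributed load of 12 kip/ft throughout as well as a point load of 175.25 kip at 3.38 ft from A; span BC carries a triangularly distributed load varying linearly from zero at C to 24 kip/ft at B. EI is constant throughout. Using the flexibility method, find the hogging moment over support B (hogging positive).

M_B = 292.8 kip·ft

Take M_B as the redundant. Released structure: two simple spans AB and BC with a hinge at B.
Rotations at B on the released spans (each span's end-slope, ×1/EI):
  span AB: UDL 12: wL³/(24EI) = 364.5/EI
  span AB: point load 175.25 at a = 3.38: Pab(L + a)/(6LEI) = 763.2/EI
  span BC: triangular load, peak 24: w₀L³/(45EI) = 921.6/EI
  relative rotation θ_0 = (1128 + 921.6)/EI = 2049/EI
A unit hogging moment at B produces rotation L₁/(3EI) + L₂/(3EI) = 7/EI.
Slope continuity at B: θ_0 = M_B·7/EI, so M_B = 2049/7 = 292.8 kip·ft (hogging).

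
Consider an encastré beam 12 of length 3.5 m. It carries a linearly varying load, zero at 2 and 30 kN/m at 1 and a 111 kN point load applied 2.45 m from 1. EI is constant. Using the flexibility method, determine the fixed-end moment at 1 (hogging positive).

Release both end moments; the primary structure is a simply-supported span 12 with redundants M_1 and M_2.
Simple-span end rotations at 1 and 2 under the given loads:
  at 1: triangular load, peak 30: w₀L³/(45EI) = 28.58/EI
  at 2: triangular load, peak 30: 7w₀L³/(360EI) = 25.01/EI
  at 1: point load 111 at a = 2.45: Pab(L + b)/(6LEI) = 61.87/EI
  at 2: point load 111 at a = 2.45: Pab(L + a)/(6LEI) = 80.91/EI
  θ_10 = 90.45/EI,  θ_20 = 105.9/EI
Flexibility coefficients: a unit moment at one end gives L/(3EI) there and L/(6EI) at the far end, so f₁₁ = f₂₂ = 1.167/EI and f₁₂ = f₂₁ = 0.5833/EI.
Compatibility — zero rotation at each built-in end:
  1.167 M_1 + 0.5833 M_2 = 90.45
  0.5833 M_1 + 1.167 M_2 = 105.9
Solving the pair gives M_1 = 42.85 kN·m and M_2 = 69.36 kN·m (hogging).

M_1 = 42.85 kN·m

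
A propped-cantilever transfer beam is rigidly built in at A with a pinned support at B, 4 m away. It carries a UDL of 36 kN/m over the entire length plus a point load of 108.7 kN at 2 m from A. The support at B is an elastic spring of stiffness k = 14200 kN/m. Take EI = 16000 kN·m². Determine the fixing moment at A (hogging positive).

M_A = 171.2 kN·m

Remove the prop at B; the released (primary) structure is a cantilever built in at A.
Downward deflection at the released point B due to the loads:
  UDL 36: wL⁴/(8EI) = 1152/EI
  point load 108.7 at a = 2: Pa²(3L − a)/(6EI) = 724.7/EI
  δ_0 = 1877/EI
Flexibility coefficient — unit upward force at B: δ_{BB} = L³/(3EI) = 21.33/EI.
With EI = 16000 kN·m²: δ_0 = 0.11729 m and δ_{BB} = 0.001333 m/kN.
Compatibility — the spring shortens by R_B/k under the reaction it provides: δ_0 − R_B·δ_{BB} = R_B/k. With 1/k = 0.00007 m/kN, R_B = δ_0 / (δ_{BB} + 1/k) = 0.11729 / (0.001333 + 0.00007) = 83.56 kN.
Moment equilibrium about A: M_A = Σ(load moments about A) − R_B·L = 505.4 − 83.56×4 = 171.2 kN·m.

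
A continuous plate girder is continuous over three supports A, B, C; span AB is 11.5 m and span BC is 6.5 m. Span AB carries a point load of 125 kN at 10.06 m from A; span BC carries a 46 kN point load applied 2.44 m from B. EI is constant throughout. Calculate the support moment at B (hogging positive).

M_B = 114.9 kN·m

Insert a hinge at B; M_B is the redundant, and each span becomes simply supported.
Rotations at B on the released spans (each span's end-slope, ×1/EI):
  span AB: point load 125 at a = 10.06: Pab(L + a)/(6LEI) = 565.8/EI
  span BC: point load 46 at a = 2.44: Pab(L + b)/(6LEI) = 123.4/EI
  relative rotation θ_0 = (565.8 + 123.4)/EI = 689.2/EI
A unit hogging moment at B produces rotation L₁/(3EI) + L₂/(3EI) = 6/EI.
Slope continuity at B: θ_0 = M_B·6/EI, so M_B = 689.2/6 = 114.9 kN·m (hogging).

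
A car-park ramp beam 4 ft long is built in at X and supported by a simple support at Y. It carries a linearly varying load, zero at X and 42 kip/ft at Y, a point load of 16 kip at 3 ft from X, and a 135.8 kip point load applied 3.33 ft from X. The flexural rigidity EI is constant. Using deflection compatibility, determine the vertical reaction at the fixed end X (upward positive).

R_X = 77.48 kip

Release the roller at Y. Primary structure: cantilever fixed at X.
Primary-structure tip deflection at Y by superposition:
  triangular load, peak 42 at the free end: 11w₀L⁴/(120EI) = 985.6/EI
  point load 16 at a = 3: Pa²(3L − a)/(6EI) = 216/EI
  point load 135.8 at a = 3.33: Pa²(3L − a)/(6EI) = 2176/EI
  δ_0 = 3378/EI
Flexibility coefficient — unit upward force at Y: δ_{YY} = L³/(3EI) = 21.33/EI.
Compatibility at Y: δ_0 − R_Y·δ_{YY} = 0, so R_Y = 3378/21.33 = 158.3 kip.
Vertical equilibrium: R_X = ΣP − R_Y = 235.8 − 158.3 = 77.48 kip.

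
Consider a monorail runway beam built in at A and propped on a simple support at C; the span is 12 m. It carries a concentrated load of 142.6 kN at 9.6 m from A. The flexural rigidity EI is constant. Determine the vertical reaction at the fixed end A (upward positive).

Remove the prop at C; the released (primary) structure is a cantilever built in at A.
Primary-structure tip deflection at C by superposition:
  point load 142.6 at a = 9.6: Pa²(3L − a)/(6EI) = 57825/EI
Tip deflection under a unit load at C: L³/(3EI) = 576/EI.
The prop prevents deflection at C: R_C = δ_0/δ_{CC} = 57825/576 = 100.4 kN.
Vertical equilibrium: R_A = ΣP − R_C = 142.6 − 100.4 = 42.21 kN.

R_A = 42.21 kN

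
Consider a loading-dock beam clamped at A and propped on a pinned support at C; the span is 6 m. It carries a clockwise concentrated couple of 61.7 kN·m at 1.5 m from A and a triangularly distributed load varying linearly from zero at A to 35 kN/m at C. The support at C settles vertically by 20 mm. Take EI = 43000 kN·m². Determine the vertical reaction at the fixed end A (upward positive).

R_A = 52.45 kN

Choose R_C as the redundant. The primary structure is the cantilever fixed at A.
Free-end deflection of the primary structure under the applied loading (downward +):
  clockwise couple 61.7 at a = 1.5: M₀a(2L − a)/(2EI) = 485.9/EI
  triangular load, peak 35 at the free end: 11w₀L⁴/(120EI) = 4158/EI
  δ_0 = 4644/EI
Tip deflection under a unit load at C: L³/(3EI) = 72/EI.
With EI = 43000 kN·m²: δ_0 = 0.108 m and δ_{CC} = 0.001674 m/kN.
Compatibility — the beam at C must follow the support down by 0.02 m: δ_0 − R_C·δ_{CC} = 0.02, so R_C = (0.108 − 0.02)/0.001674 = 52.55 kN.
Vertical equilibrium: R_A = ΣP − R_C = 105 − 52.55 = 52.45 kN.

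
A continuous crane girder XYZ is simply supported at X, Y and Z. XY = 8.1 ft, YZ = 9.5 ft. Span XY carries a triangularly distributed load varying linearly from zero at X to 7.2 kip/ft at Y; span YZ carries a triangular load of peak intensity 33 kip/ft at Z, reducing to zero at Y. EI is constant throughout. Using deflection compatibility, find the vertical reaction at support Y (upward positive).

R_Y = 96.45 kip

Take M_Y as the redundant. Released structure: two simple spans XY and YZ with a hinge at Y.
End slopes at the hinge Y, treating each span as simply supported:
  span XY: triangular load, peak 7.2: w₀L³/(45EI) = 85.03/EI
  span YZ: triangular load, peak 33: 7w₀L³/(360EI) = 550.1/EI
  relative rotation θ_0 = (85.03 + 550.1)/EI = 635.2/EI
A unit hogging moment at Y produces rotation L₁/(3EI) + L₂/(3EI) = 5.867/EI.
Compatibility: M_Y·(L₁+L₂)/(3EI) = θ_0, giving M_Y = 108.3 kip·ft (hogging).
Span XY, ΣM about X with M_Y applied at Y: R_Y^{XY}·8.1 = 157.5 + 108.3, so R_Y^{XY} = 32.81 kip and R_X = 29.16 − 32.81 = -3.647 kip.
Span YZ, ΣM about Z: R_Y^{YZ}·9.5 = 496.4 + 108.3, so R_Y^{YZ} = 63.65 kip and R_Z = 156.8 − 63.65 = 93.1 kip.
R_Y = 32.81 + 63.65 = 96.45 kip.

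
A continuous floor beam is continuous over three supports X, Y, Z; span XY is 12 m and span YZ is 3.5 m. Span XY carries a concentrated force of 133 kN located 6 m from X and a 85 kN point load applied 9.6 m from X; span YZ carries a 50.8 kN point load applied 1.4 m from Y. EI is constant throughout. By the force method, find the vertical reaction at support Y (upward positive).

Insert a hinge at Y; M_Y is the redundant, and each span becomes simply supported.
Rotations at Y on the released spans (each span's end-slope, ×1/EI):
  span XY: point load 133 at a = 6: Pab(L + a)/(6LEI) = 1197/EI
  span XY: point load 85 at a = 9.6: Pab(L + a)/(6LEI) = 587.5/EI
  span YZ: point load 50.8 at a = 1.4: Pab(L + b)/(6LEI) = 39.83/EI
  relative rotation θ_0 = (1785 + 39.83)/EI = 1824/EI
A unit hogging moment at Y produces rotation L₁/(3EI) + L₂/(3EI) = 5.167/EI.
Slope continuity at Y: θ_0 = M_Y·5.167/EI, so M_Y = 1824/5.167 = 353.1 kN·m (hogging).
Span XY, ΣM about X with M_Y applied at Y: R_Y^{XY}·12 = 1614 + 353.1, so R_Y^{XY} = 163.9 kN and R_X = 218 − 163.9 = 54.08 kN.
Span YZ, ΣM about Z: R_Y^{YZ}·3.5 = 106.7 + 353.1, so R_Y^{YZ} = 131.4 kN and R_Z = 50.8 − 131.4 = -80.57 kN.
R_Y = 163.9 + 131.4 = 295.3 kN.

R_Y = 295.3 kN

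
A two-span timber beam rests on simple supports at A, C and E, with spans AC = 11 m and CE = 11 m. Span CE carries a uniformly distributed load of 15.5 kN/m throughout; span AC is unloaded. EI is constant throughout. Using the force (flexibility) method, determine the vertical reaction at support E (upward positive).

Insert a hinge at C; M_C is the redundant, and each span becomes simply supported.
Discontinuity in slope at C on the released structure — sum the simple-span end rotations:
  span CE: UDL 15.5: wL³/(24EI) = 859.6/EI
  relative rotation θ_0 = (0 + 859.6)/EI = 859.6/EI
A unit hogging moment at C produces rotation L₁/(3EI) + L₂/(3EI) = 7.333/EI.
Compatibility: M_C·(L₁+L₂)/(3EI) = θ_0, giving M_C = 117.2 kN·m (hogging).
Span CE, ΣM about E: R_C^{CE}·11 = 937.8 + 117.2, so R_C^{CE} = 95.91 kN and R_E = 170.5 − 95.91 = 74.59 kN.

R_E = 74.59 kN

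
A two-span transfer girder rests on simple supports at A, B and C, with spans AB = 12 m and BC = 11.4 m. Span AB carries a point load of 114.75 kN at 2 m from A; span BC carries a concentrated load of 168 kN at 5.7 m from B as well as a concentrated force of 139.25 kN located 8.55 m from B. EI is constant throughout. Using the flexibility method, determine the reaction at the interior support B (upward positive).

R_B = 193.2 kN

Insert a hinge at B; M_B is the redundant, and each span becomes simply supported.
Discontinuity in slope at B on the released structure — sum the simple-span end rotations:
  span AB: point load 114.75 at a = 2: Pab(L + a)/(6LEI) = 446.2/EI
  span BC: point load 168 at a = 5.7: Pab(L + b)/(6LEI) = 1365/EI
  span BC: point load 139.25 at a = 8.55: Pab(L + b)/(6LEI) = 706.9/EI
  relative rotation θ_0 = (446.2 + 2071)/EI = 2518/EI
A unit hogging moment at B produces rotation L₁/(3EI) + L₂/(3EI) = 7.8/EI.
Compatibility: M_B·(L₁+L₂)/(3EI) = θ_0, giving M_B = 322.8 kN·m (hogging).
Span AB, ΣM about A with M_B applied at B: R_B^{AB}·12 = 229.5 + 322.8, so R_B^{AB} = 46.02 kN and R_A = 114.8 − 46.02 = 68.73 kN.
Span BC, ΣM about C: R_B^{BC}·11.4 = 1354 + 322.8, so R_B^{BC} = 147.1 kN and R_C = 307.2 − 147.1 = 160.1 kN.
R_B = 46.02 + 147.1 = 193.2 kN.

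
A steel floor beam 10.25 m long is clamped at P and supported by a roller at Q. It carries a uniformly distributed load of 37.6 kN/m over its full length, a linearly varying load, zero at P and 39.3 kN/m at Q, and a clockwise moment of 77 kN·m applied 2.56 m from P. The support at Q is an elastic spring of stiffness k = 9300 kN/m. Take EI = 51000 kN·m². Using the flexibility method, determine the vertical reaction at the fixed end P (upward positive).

Remove the prop at Q; the released (primary) structure is a cantilever built in at P.
Free-end deflection of the primary structure under the applied loading (downward +):
  UDL 37.6: wL⁴/(8EI) = 51879/EI
  triangular load, peak 39.3 at the free end: 11w₀L⁴/(120EI) = 39765/EI
  clockwise couple 77 at a = 2.56: M₀a(2L − a)/(2EI) = 1768/EI
  δ_0 = 93412/EI
Flexibility coefficient — unit upward force at Q: δ_{QQ} = L³/(3EI) = 359/EI.
With EI = 51000 kN·m²: δ_0 = 1.8316 m and δ_{QQ} = 0.007039 m/kN.
Compatibility — the spring shortens by R_Q/k under the reaction it provides: δ_0 − R_Q·δ_{QQ} = R_Q/k. With 1/k = 0.000108 m/kN, R_Q = δ_0 / (δ_{QQ} + 1/k) = 1.8316 / (0.007039 + 0.000108) = 256.3 kN.
Vertical equilibrium: R_P = ΣP − R_Q = 586.8 − 256.3 = 330.5 kN.

R_P = 330.5 kN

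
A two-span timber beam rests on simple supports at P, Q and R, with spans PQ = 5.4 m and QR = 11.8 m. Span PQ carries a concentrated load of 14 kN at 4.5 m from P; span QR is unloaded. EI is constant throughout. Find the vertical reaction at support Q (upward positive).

Release continuity at Q by inserting a hinge; the redundant is the internal moment M_Q. The primary structure is two simply-supported spans PQ and QR.
Discontinuity in slope at Q on the released structure — sum the simple-span end rotations:
  span PQ: point load 14 at a = 4.5: Pab(L + a)/(6LEI) = 17.32/EI
  relative rotation θ_0 = (17.32 + 0)/EI = 17.32/EI
A unit hogging moment at Q produces rotation L₁/(3EI) + L₂/(3EI) = 5.733/EI.
Slope continuity at Q: θ_0 = M_Q·5.733/EI, so M_Q = 17.32/5.733 = 3.022 kN·m (hogging).
Span PQ, ΣM about P with M_Q applied at Q: R_Q^{PQ}·5.4 = 63 + 3.022, so R_Q^{PQ} = 12.23 kN and R_P = 14 − 12.23 = 1.774 kN.
Span QR, ΣM about R: R_Q^{QR}·11.8 = 0 + 3.022, so R_Q^{QR} = 0.2561 kN and R_R = 0 − 0.2561 = -0.2561 kN.
R_Q = 12.23 + 0.2561 = 12.48 kN.

R_Q = 12.48 kN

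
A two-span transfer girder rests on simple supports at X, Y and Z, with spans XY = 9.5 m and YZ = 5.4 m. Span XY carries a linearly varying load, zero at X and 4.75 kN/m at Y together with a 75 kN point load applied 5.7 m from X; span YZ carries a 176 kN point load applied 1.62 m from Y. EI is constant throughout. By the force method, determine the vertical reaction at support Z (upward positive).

R_Z = 21.89 kN

Take M_Y as the redundant. Released structure: two simple spans XY and YZ with a hinge at Y.
End slopes at the hinge Y, treating each span as simply supported:
  span XY: triangular load, peak 4.75: w₀L³/(45EI) = 90.5/EI
  span XY: point load 75 at a = 5.7: Pab(L + a)/(6LEI) = 433.2/EI
  span YZ: point load 176 at a = 1.62: Pab(L + b)/(6LEI) = 305.4/EI
  relative rotation θ_0 = (523.7 + 305.4)/EI = 829.1/EI
A unit hogging moment at Y produces rotation L₁/(3EI) + L₂/(3EI) = 4.967/EI.
Slope continuity at Y: θ_0 = M_Y·4.967/EI, so M_Y = 829.1/4.967 = 166.9 kN·m (hogging).
Span YZ, ΣM about Z: R_Y^{YZ}·5.4 = 665.3 + 166.9, so R_Y^{YZ} = 154.1 kN and R_Z = 176 − 154.1 = 21.89 kN.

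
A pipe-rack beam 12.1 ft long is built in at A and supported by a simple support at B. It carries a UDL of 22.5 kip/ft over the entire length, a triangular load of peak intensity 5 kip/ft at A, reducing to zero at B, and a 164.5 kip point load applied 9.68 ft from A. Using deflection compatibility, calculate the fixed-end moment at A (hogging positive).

Take the reaction at B as the redundant and release it; the primary structure is a cantilever fixed at A.
Downward deflection at the released point B due to the loads:
  UDL 22.5: wL⁴/(8EI) = 60288/EI
  triangular load, peak 5 at the fixed end: w₀L⁴/(30EI) = 3573/EI
  point load 164.5 at a = 9.68: Pa²(3L − a)/(6EI) = 68387/EI
  δ_0 = 132248/EI
Tip deflection under a unit load at B: L³/(3EI) = 590.5/EI.
Compatibility at B: δ_0 − R_B·δ_{BB} = 0, so R_B = 132248/590.5 = 224 kip.
Moment equilibrium about A: M_A = Σ(load moments about A) − R_B·L = 3361 − 224×12.1 = 651.7 kip·ft.

M_A = 651.7 kip·ft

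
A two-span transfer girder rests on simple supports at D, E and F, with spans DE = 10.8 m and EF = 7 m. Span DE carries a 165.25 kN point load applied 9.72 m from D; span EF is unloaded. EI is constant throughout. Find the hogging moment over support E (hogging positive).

Release continuity at E by inserting a hinge; the redundant is the internal moment M_E. The primary structure is two simply-supported spans DE and EF.
End slopes at the hinge E, treating each span as simply supported:
  span DE: point load 165.25 at a = 9.72: Pab(L + a)/(6LEI) = 549.3/EI
  relative rotation θ_0 = (549.3 + 0)/EI = 549.3/EI
A unit hogging moment at E produces rotation L₁/(3EI) + L₂/(3EI) = 5.933/EI.
Slope continuity at E: θ_0 = M_E·5.933/EI, so M_E = 549.3/5.933 = 92.58 kN·m (hogging).

M_E = 92.58 kN·m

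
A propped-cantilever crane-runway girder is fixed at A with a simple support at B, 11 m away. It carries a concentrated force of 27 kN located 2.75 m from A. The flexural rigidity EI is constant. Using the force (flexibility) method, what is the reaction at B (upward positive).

R_B = 2.32 kN

Take the reaction at B as the redundant and release it; the primary structure is a cantilever fixed at A.
Primary-structure tip deflection at B by superposition:
  point load 27 at a = 2.75: Pa²(3L − a)/(6EI) = 1029/EI
Flexibility coefficient — unit upward force at B: δ_{BB} = L³/(3EI) = 443.7/EI.
Compatibility at B: δ_0 − R_B·δ_{BB} = 0, so R_B = 1029/443.7 = 2.32 kN.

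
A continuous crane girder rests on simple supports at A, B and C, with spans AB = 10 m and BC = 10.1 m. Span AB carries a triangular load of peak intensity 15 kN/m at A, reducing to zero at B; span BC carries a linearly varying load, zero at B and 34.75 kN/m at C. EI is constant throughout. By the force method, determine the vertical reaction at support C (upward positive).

Insert a hinge at B; M_B is the redundant, and each span becomes simply supported.
Rotations at B on the released spans (each span's end-slope, ×1/EI):
  span AB: triangular load, peak 15: 7w₀L³/(360EI) = 291.7/EI
  span BC: triangular load, peak 34.75: 7w₀L³/(360EI) = 696.2/EI
  relative rotation θ_0 = (291.7 + 696.2)/EI = 987.8/EI
A unit hogging moment at B produces rotation L₁/(3EI) + L₂/(3EI) = 6.7/EI.
Compatibility: M_B·(L₁+L₂)/(3EI) = θ_0, giving M_B = 147.4 kN·m (hogging).
Span BC, ΣM about C: R_B^{BC}·10.1 = 590.8 + 147.4, so R_B^{BC} = 73.09 kN and R_C = 175.5 − 73.09 = 102.4 kN.

R_C = 102.4 kN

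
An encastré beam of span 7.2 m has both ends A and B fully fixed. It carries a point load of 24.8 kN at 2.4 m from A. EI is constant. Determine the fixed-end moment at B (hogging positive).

Release both end moments; the primary structure is a simply-supported span AB with redundants M_A and M_B.
On the primary (simply-supported) span, the end slopes from the loading are:
  at A: point load 24.8 at a = 2.4: Pab(L + b)/(6LEI) = 79.36/EI
  at B: point load 24.8 at a = 2.4: Pab(L + a)/(6LEI) = 63.49/EI
  θ_A0 = 79.36/EI,  θ_B0 = 63.49/EI
Flexibility coefficients: a unit moment at one end gives L/(3EI) there and L/(6EI) at the far end, so f₁₁ = f₂₂ = 2.4/EI and f₁₂ = f₂₁ = 1.2/EI.
Compatibility — zero rotation at each built-in end:
  2.4 M_A + 1.2 M_B = 79.36
  1.2 M_A + 2.4 M_B = 63.49
Solving the pair gives M_A = 26.45 kN·m and M_B = 13.23 kN·m (hogging).

M_B = 13.23 kN·m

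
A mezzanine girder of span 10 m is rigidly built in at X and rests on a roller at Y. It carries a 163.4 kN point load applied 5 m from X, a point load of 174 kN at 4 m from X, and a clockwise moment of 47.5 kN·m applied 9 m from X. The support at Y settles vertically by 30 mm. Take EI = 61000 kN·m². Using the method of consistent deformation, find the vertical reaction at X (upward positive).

R_X = 248.6 kN

Take the reaction at Y as the redundant and release it; the primary structure is a cantilever fixed at X.
Downward deflection at the released point Y due to the loads:
  point load 163.4 at a = 5: Pa²(3L − a)/(6EI) = 17021/EI
  point load 174 at a = 4: Pa²(3L − a)/(6EI) = 12064/EI
  clockwise couple 47.5 at a = 9: M₀a(2L − a)/(2EI) = 2351/EI
  δ_0 = 31436/EI
Tip deflection under a unit load at Y: L³/(3EI) = 333.3/EI.
With EI = 61000 kN·m²: δ_0 = 0.51535 m and δ_{YY} = 0.005464 m/kN.
Compatibility — the beam at Y must follow the support down by 0.03 m: δ_0 − R_Y·δ_{YY} = 0.03, so R_Y = (0.51535 − 0.03)/0.005464 = 88.82 kN.
Vertical equilibrium: R_X = ΣP − R_Y = 337.4 − 88.82 = 248.6 kN.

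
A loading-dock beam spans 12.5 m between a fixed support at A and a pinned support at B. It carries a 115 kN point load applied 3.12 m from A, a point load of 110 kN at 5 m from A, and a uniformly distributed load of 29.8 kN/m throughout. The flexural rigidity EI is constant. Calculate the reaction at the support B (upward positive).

Remove the prop at B; the released (primary) structure is a cantilever built in at A.
Free-end deflection of the primary structure under the applied loading (downward +):
  point load 115 at a = 3.12: Pa²(3L − a)/(6EI) = 6414/EI
  point load 110 at a = 5: Pa²(3L − a)/(6EI) = 14896/EI
  UDL 29.8: wL⁴/(8EI) = 90942/EI
  δ_0 = 112253/EI
Tip deflection under a unit load at B: L³/(3EI) = 651/EI.
Compatibility at B: δ_0 − R_B·δ_{BB} = 0, so R_B = 112253/651 = 172.4 kN.

R_B = 172.4 kN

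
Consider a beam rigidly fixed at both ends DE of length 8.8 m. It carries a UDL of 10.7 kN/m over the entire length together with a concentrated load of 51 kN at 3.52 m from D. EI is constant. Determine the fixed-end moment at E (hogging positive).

M_E = 112.1 kN·m

Take the two fixed-end moments M_D, M_E as redundants; the released structure is the simple span DE.
Simple-span end rotations at D and E under the given loads:
  at D: UDL 10.7: wL³/(24EI) = 303.8/EI
  at E: UDL 10.7: wL³/(24EI) = 303.8/EI
  at D: point load 51 at a = 3.52: Pab(L + b)/(6LEI) = 252.8/EI
  at E: point load 51 at a = 3.52: Pab(L + a)/(6LEI) = 221.2/EI
  θ_D0 = 556.6/EI,  θ_E0 = 525/EI
Flexibility coefficients: a unit moment at one end gives L/(3EI) there and L/(6EI) at the far end, so f₁₁ = f₂₂ = 2.933/EI and f₁₂ = f₂₁ = 1.467/EI.
Compatibility — zero rotation at each built-in end:
  2.933 M_D + 1.467 M_E = 556.6
  1.467 M_D + 2.933 M_E = 525
Solving the pair gives M_D = 133.7 kN·m and M_E = 112.1 kN·m (hogging).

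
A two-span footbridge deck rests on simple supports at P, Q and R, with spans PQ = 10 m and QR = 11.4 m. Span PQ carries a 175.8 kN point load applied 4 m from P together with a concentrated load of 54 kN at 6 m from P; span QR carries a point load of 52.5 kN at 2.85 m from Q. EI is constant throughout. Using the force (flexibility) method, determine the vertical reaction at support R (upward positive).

R_R = -7.82 kN

Release continuity at Q by inserting a hinge; the redundant is the internal moment M_Q. The primary structure is two simply-supported spans PQ and QR.
Rotations at Q on the released spans (each span's end-slope, ×1/EI):
  span PQ: point load 175.8 at a = 4: Pab(L + a)/(6LEI) = 984.5/EI
  span PQ: point load 54 at a = 6: Pab(L + a)/(6LEI) = 345.6/EI
  span QR: point load 52.5 at a = 2.85: Pab(L + b)/(6LEI) = 373.1/EI
  relative rotation θ_0 = (1330 + 373.1)/EI = 1703/EI
A unit hogging moment at Q produces rotation L₁/(3EI) + L₂/(3EI) = 7.133/EI.
Compatibility: M_Q·(L₁+L₂)/(3EI) = θ_0, giving M_Q = 238.8 kN·m (hogging).
Span QR, ΣM about R: R_Q^{QR}·11.4 = 448.9 + 238.8, so R_Q^{QR} = 60.32 kN and R_R = 52.5 − 60.32 = -7.82 kN.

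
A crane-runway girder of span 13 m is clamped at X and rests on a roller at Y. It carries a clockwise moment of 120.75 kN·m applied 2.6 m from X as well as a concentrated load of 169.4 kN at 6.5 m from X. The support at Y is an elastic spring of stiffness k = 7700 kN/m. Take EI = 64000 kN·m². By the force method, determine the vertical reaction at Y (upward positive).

R_Y = 57.3 kN

Release the roller at Y. Primary structure: cantilever fixed at X.
Free-end deflection of the primary structure under the applied loading (downward +):
  clockwise couple 120.75 at a = 2.6: M₀a(2L − a)/(2EI) = 3673/EI
  point load 169.4 at a = 6.5: Pa²(3L − a)/(6EI) = 38768/EI
  δ_0 = 42441/EI
Flexibility coefficient — unit upward force at Y: δ_{YY} = L³/(3EI) = 732.3/EI.
With EI = 64000 kN·m²: δ_0 = 0.66314 m and δ_{YY} = 0.011443 m/kN.
Compatibility — the spring shortens by R_Y/k under the reaction it provides: δ_0 − R_Y·δ_{YY} = R_Y/k. With 1/k = 0.00013 m/kN, R_Y = δ_0 / (δ_{YY} + 1/k) = 0.66314 / (0.011443 + 0.00013) = 57.3 kN.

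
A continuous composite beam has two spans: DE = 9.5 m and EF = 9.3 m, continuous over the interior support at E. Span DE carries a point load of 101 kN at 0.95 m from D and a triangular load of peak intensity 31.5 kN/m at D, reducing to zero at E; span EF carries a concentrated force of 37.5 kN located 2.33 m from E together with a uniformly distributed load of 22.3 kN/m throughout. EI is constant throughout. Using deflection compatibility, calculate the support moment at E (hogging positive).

M_E = 255.4 kN·m

Insert a hinge at E; M_E is the redundant, and each span becomes simply supported.
End slopes at the hinge E, treating each span as simply supported:
  span DE: point load 101 at a = 0.95: Pab(L + a)/(6LEI) = 150.4/EI
  span DE: triangular load, peak 31.5: 7w₀L³/(360EI) = 525.1/EI
  span EF: point load 37.5 at a = 2.33: Pab(L + b)/(6LEI) = 177.6/EI
  span EF: UDL 22.3: wL³/(24EI) = 747.4/EI
  relative rotation θ_0 = (675.5 + 925)/EI = 1600/EI
A unit hogging moment at E produces rotation L₁/(3EI) + L₂/(3EI) = 6.267/EI.
Compatibility: M_E·(L₁+L₂)/(3EI) = θ_0, giving M_E = 255.4 kN·m (hogging).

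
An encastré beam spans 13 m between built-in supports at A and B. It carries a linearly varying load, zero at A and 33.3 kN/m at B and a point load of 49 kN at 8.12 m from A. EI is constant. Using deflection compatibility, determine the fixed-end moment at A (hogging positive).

Take the two fixed-end moments M_A, M_B as redundants; the released structure is the simple span AB.
Simple-span end rotations at A and B under the given loads:
  at A: triangular load, peak 33.3: 7w₀L³/(360EI) = 1423/EI
  at B: triangular load, peak 33.3: w₀L³/(45EI) = 1626/EI
  at A: point load 49 at a = 8.12: Pab(L + b)/(6LEI) = 445.1/EI
  at B: point load 49 at a = 8.12: Pab(L + a)/(6LEI) = 525.7/EI
  θ_A0 = 1868/EI,  θ_B0 = 2152/EI
Flexibility coefficients: a unit moment at one end gives L/(3EI) there and L/(6EI) at the far end, so f₁₁ = f₂₂ = 4.333/EI and f₁₂ = f₂₁ = 2.167/EI.
Compatibility — zero rotation at each built-in end:
  4.333 M_A + 2.167 M_B = 1868
  2.167 M_A + 4.333 M_B = 2152
Solving the pair gives M_A = 243.7 kN·m and M_B = 374.7 kN·m (hogging).

M_A = 243.7 kN·m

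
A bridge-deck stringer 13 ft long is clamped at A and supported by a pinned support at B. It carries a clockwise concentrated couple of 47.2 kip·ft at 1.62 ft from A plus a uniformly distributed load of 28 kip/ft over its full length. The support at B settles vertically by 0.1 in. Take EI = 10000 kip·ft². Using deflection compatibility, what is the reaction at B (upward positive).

R_B = 137.7 kip

Release the roller at B. Primary structure: cantilever fixed at A.
Deflection at B on the released cantilever, summing each load's contribution:
  clockwise couple 47.2 at a = 1.62: M₀a(2L − a)/(2EI) = 932.1/EI
  UDL 28: wL⁴/(8EI) = 99964/EI
  δ_0 = 100896/EI
Flexibility coefficient — unit upward force at B: δ_{BB} = L³/(3EI) = 732.3/EI.
With EI = 10000 kip·ft²: δ_0 = 10.09 ft and δ_{BB} = 0.073233 ft/kip.
Compatibility — the beam at B must follow the support down by 0.008333 ft: δ_0 − R_B·δ_{BB} = 0.008333, so R_B = (10.09 − 0.008333)/0.073233 = 137.7 kip.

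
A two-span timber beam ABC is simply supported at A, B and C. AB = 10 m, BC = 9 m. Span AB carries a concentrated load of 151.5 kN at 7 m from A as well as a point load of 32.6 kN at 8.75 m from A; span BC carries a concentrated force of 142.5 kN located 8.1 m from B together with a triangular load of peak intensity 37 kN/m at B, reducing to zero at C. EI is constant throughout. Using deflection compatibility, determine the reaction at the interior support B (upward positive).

Take M_B as the redundant. Released structure: two simple spans AB and BC with a hinge at B.
Discontinuity in slope at B on the released structure — sum the simple-span end rotations:
  span AB: point load 151.5 at a = 7: Pab(L + a)/(6LEI) = 901.4/EI
  span AB: point load 32.6 at a = 8.75: Pab(L + a)/(6LEI) = 111.4/EI
  span BC: point load 142.5 at a = 8.1: Pab(L + b)/(6LEI) = 190.5/EI
  span BC: triangular load, peak 37: w₀L³/(45EI) = 599.4/EI
  relative rotation θ_0 = (1013 + 789.9)/EI = 1803/EI
A unit hogging moment at B produces rotation L₁/(3EI) + L₂/(3EI) = 6.333/EI.
Slope continuity at B: θ_0 = M_B·6.333/EI, so M_B = 1803/6.333 = 284.6 kN·m (hogging).
Span AB, ΣM about A with M_B applied at B: R_B^{AB}·10 = 1346 + 284.6, so R_B^{AB} = 163 kN and R_A = 184.1 − 163 = 21.06 kN.
Span BC, ΣM about C: R_B^{BC}·9 = 1127 + 284.6, so R_B^{BC} = 156.9 kN and R_C = 309 − 156.9 = 152.1 kN.
R_B = 163 + 156.9 = 319.9 kN.

R_B = 319.9 kN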